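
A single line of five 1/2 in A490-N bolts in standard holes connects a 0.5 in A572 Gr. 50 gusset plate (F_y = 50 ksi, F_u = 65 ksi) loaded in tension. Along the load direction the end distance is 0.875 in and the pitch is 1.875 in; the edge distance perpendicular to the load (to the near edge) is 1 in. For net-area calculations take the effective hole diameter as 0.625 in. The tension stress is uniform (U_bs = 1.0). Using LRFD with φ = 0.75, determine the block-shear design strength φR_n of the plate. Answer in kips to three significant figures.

98.1 kips

Shear plane L_v = 0.875 + 4·1.875 = 8.375 in; A_gv = 8.375 × 0.5 = 4.188 in².
A_nv = (8.375 − 4.5·0.625) × 0.5 = 2.781 in².
A_nt = (1 − 0.5·0.625) × 0.5 = 0.3438 in².
0.6 F_u A_nv = 108.5 kips; 0.6 F_y A_gv = 125.6 kips → shear rupture governs the shear term.
R_n = 108.5 + 1.0 × 65 × 0.3438 = 130.8 kips.
Design strength φR_n = 0.75 × 130.8 = 98.1 kips.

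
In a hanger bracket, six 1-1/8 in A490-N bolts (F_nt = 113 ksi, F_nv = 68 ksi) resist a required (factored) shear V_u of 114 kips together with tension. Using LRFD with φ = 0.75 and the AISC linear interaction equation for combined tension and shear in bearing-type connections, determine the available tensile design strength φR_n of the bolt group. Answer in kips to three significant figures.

A_b = π·1.125²/4 = 0.994 in²; f_rv = 114 / (6 × 0.994) = 19.11 ksi.
F'_nt = 1.3 F_nt − (F_nt / φF_nv) f_rv = 1.3·113 − (113/(0.75·68))·19.11 = 104.5 ksi, capped at F_nt → F'_nt = 104.5 ksi.
R_n = F'_nt · A_b · n = 104.5 × 0.994 × 6 = 623.5 kips.
Design strength φR_n = 0.75 × 623.5 = 468 kips.

468 kips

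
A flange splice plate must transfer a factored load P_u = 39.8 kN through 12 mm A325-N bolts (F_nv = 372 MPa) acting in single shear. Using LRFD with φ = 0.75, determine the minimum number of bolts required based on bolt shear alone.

A_b = π·12²/4 = 113.1 mm².
Per-bolt design strength φR_n = 0.75 × 372 × 113.1 × 1 / 1000 = 31.55 kN.
n ≥ 39.8 / 31.55 = 1.261 → use 2 bolts.

2 bolts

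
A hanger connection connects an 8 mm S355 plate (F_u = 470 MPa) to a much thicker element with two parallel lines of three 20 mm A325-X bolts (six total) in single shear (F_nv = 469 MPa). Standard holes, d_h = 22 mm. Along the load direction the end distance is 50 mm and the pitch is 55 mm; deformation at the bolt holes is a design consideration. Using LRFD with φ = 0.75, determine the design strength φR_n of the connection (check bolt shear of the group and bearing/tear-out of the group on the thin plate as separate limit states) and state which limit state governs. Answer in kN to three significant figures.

663 kN (bolt shear governs)

Bolt shear: A_b = π·20²/4 = 314.2 mm²; R_n = 469 × 314.2 × 6 × 1 / 1000 = 884 kN → 0.75 × 884 = 663 kN.
Bearing (1.2 l_c t F_u ≤ 2.4 d t F_u): upper limit = 2.4·20·8·470 / 1000 = 180.5 kN.
  Edge l_c = 50 − 22/2 = 39 → r_n = 176 kN; interior l_c = 55 − 22 = 33 → r_n = 148.9 kN.
  R_n,bearing = 2·176 + 4·148.9 = 947.5 kN → 0.75 × 947.5 = 711 kN.
Bolt shear governs: 663 kN.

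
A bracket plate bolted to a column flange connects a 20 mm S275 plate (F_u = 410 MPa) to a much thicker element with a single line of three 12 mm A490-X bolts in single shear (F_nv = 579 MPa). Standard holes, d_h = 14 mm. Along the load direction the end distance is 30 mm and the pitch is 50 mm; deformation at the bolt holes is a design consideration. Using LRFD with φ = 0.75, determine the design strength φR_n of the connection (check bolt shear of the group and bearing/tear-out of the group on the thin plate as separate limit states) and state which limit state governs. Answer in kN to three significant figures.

147 kN (bolt shear governs)

Bolt shear: A_b = π·12²/4 = 113.1 mm²; R_n = 579 × 113.1 × 3 × 1 / 1000 = 196.5 kN → 0.75 × 196.5 = 147 kN.
Bearing (1.2 l_c t F_u ≤ 2.4 d t F_u): upper limit = 2.4·12·20·410 / 1000 = 236.2 kN.
  Edge l_c = 30 − 14/2 = 23 → r_n = 226.3 kN; interior l_c = 50 − 14 = 36 → r_n = 236.2 kN.
  R_n,bearing = 1·226.3 + 2·236.2 = 698.6 kN → 0.75 × 698.6 = 524 kN.
Bolt shear governs: 147 kN.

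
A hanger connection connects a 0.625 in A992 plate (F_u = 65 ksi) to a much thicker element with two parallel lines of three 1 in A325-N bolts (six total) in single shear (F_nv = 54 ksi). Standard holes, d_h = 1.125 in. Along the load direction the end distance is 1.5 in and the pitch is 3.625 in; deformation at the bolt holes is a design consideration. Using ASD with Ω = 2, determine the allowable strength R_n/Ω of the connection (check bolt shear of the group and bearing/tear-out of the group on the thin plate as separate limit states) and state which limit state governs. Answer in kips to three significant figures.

Bolt shear: A_b = π·1²/4 = 0.7854 in²; R_n = 54 × 0.7854 × 6 × 1 = 254.5 kips → 254.5 / 2 = 127 kips.
Bearing (1.2 l_c t F_u ≤ 2.4 d t F_u): upper limit = 2.4·1·0.625·65 = 97.5 kips.
  Edge l_c = 1.5 − 1.125/2 = 0.9375 → r_n = 45.7 kips; interior l_c = 3.625 − 1.125 = 2.5 → r_n = 97.5 kips.
  R_n,bearing = 2·45.7 + 4·97.5 = 481.4 kips → 481.4 / 2 = 241 kips.
Bolt shear governs: 127 kips.

127 kips (bolt shear governs)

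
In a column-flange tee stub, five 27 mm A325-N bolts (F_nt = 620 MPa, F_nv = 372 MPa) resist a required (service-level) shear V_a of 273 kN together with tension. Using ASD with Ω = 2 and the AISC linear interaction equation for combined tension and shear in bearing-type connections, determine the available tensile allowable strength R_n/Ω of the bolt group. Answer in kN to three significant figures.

699 kN

A_b = π·27²/4 = 572.6 mm²; f_rv = 273 × 1000 / (5 × 572.6) = 95.36 MPa.
F'_nt = 1.3 F_nt − (Ω F_nt / F_nv) f_rv = 1.3·620 − (2·620/372)·95.36 = 488.1 MPa, capped at F_nt → F'_nt = 488.1 MPa.
R_n = F'_nt · A_b · n = 488.1 × 572.6 × 5 / 1000 = 1397 kN.
Allowable strength R_n/Ω = 1397 / 2 = 699 kN.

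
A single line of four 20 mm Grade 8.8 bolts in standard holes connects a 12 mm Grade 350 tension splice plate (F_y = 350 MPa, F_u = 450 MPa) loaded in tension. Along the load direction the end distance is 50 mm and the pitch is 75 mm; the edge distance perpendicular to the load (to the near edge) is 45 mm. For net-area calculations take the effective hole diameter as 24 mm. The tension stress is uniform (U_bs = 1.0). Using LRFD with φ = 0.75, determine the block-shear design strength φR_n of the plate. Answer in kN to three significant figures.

598 kN

Shear plane L_v = 50 + 3·75 = 275 mm; A_gv = 275 × 12 = 3300 mm².
A_nv = (275 − 3.5·24) × 12 = 2292 mm².
A_nt = (45 − 0.5·24) × 12 = 396 mm².
0.6 F_u A_nv = 618.8 kN; 0.6 F_y A_gv = 693 kN → shear rupture governs the shear term.
R_n = 618.8 + 1.0 × 450 × 396 / 1000 = 797 kN.
Design strength φR_n = 0.75 × 797 = 598 kN.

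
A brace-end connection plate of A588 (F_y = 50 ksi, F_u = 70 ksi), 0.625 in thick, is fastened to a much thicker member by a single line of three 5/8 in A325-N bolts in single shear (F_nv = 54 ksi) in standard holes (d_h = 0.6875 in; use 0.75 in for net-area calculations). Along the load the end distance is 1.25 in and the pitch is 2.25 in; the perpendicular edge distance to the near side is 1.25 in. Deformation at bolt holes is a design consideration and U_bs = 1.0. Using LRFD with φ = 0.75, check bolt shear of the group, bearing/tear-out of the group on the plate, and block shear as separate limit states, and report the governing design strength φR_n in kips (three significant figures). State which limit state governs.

Bolt shear: A_b = π·0.625²/4 = 0.3068 in²; R_n = 54 × 0.3068 × 3 × 1 = 49.7 kips → 0.75 × 49.7 = 37.3 kips.
Bearing: edge l_c = 0.9062, r_n = 47.58 kips; interior l_c = 1.562, r_n = 65.62 kips; R_n = 47.58 + 2·65.62 = 178.8 kips → 134 kips.
Block shear: A_gv = 3.594, A_nv = 2.422, A_nt = 0.5469 in²; R_n = min(0.6F_uA_nv, 0.6F_yA_gv) + U_bs·F_u·A_nt = 140 kips → 105 kips.
Bolt shear governs: 37.3 kips.

37.3 kips (bolt shear governs)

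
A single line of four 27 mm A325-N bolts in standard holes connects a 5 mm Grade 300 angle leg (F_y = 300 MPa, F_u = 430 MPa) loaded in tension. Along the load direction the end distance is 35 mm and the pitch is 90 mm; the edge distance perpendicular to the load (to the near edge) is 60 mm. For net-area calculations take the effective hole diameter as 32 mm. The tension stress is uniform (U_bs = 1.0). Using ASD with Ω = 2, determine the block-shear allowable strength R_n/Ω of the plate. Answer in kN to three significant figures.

172 kN

Shear plane L_v = 35 + 3·90 = 305 mm; A_gv = 305 × 5 = 1525 mm².
A_nv = (305 − 3.5·32) × 5 = 965 mm².
A_nt = (60 − 0.5·32) × 5 = 220 mm².
0.6 F_u A_nv = 249 kN; 0.6 F_y A_gv = 274.5 kN → shear rupture governs the shear term.
R_n = 249 + 1.0 × 430 × 220 / 1000 = 343.6 kN.
Allowable strength R_n/Ω = 343.6 / 2 = 172 kN.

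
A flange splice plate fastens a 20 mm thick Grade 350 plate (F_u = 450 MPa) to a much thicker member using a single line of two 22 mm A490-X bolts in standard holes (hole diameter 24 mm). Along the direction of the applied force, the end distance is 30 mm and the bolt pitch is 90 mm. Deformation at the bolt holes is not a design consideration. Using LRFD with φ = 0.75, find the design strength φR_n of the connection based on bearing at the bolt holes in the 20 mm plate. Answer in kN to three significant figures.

628 kN

Per bolt r_n = 1.5 l_c t F_u ≤ 3.0 d t F_u; upper limit = 3.0 × 22 × 20 × 450 / 1000 = 594 kN.
Edge bolt: l_c = 30 − 24/2 = 18 mm → 1.5 × 18 × 20 × 450 / 1000 = 243 → r_n = 243 kN.
Interior bolts: l_c = 90 − 24 = 66 mm → 1.5 × 66 × 20 × 450 / 1000 = 891 → r_n = 594 kN.
R_n = 1 × 243 + 1 × 594 = 837 kN.
Design strength φR_n = 0.75 × 837 = 628 kN.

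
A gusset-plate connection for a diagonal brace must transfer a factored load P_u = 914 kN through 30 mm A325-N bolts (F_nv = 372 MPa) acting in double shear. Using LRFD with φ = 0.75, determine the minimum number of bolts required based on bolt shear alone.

A_b = π·30²/4 = 706.9 mm².
Per-bolt design strength φR_n = 0.75 × 372 × 706.9 × 2 / 1000 = 394.4 kN.
n ≥ 914 / 394.4 = 2.317 → use 3 bolts.

3 bolts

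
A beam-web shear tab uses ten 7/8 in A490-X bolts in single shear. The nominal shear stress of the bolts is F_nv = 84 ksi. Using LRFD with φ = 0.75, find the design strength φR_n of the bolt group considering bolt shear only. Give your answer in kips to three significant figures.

379 kips

A_b = π × 0.875² / 4 = 0.6013 in².
R_n = F_nv · A_b · n · n_s = 84 × 0.6013 × 10 × 1 = 505.1 kips.
Design strength φR_n = 0.75 × 505.1 = 379 kips.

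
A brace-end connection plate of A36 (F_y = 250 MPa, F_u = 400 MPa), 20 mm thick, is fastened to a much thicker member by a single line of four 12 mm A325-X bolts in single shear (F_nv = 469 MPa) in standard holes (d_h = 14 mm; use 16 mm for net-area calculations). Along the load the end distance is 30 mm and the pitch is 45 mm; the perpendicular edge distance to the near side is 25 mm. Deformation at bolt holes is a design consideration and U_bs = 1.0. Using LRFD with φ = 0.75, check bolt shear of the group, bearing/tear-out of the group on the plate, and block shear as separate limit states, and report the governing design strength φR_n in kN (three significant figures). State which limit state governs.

159 kN (bolt shear governs)

Bolt shear: A_b = π·12²/4 = 113.1 mm²; R_n = 469 × 113.1 × 4 × 1 / 1000 = 212.2 kN → 0.75 × 212.2 = 159 kN.
Bearing: edge l_c = 23, r_n = 220.8 kN; interior l_c = 31, r_n = 230.4 kN; R_n = 220.8 + 3·230.4 = 912 kN → 684 kN.
Block shear: A_gv = 3300, A_nv = 2180, A_nt = 340 mm²; R_n = min(0.6F_uA_nv, 0.6F_yA_gv) + U_bs·F_u·A_nt = 631 kN → 473 kN.
Bolt shear governs: 159 kN.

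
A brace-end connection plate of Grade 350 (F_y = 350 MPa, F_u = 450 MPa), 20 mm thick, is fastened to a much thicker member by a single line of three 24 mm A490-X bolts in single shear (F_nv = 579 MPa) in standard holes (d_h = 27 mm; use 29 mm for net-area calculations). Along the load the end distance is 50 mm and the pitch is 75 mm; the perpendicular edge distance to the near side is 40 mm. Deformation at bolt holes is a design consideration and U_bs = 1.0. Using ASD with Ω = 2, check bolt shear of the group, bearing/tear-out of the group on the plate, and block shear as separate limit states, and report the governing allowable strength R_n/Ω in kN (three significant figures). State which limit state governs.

Bolt shear: A_b = π·24²/4 = 452.4 mm²; R_n = 579 × 452.4 × 3 × 1 / 1000 = 785.8 kN → 785.8 / 2 = 393 kN.
Bearing: edge l_c = 36.5, r_n = 394.2 kN; interior l_c = 48, r_n = 518.4 kN; R_n = 394.2 + 2·518.4 = 1431 kN → 716 kN.
Block shear: A_gv = 4000, A_nv = 2550, A_nt = 510 mm²; R_n = min(0.6F_uA_nv, 0.6F_yA_gv) + U_bs·F_u·A_nt = 918 kN → 459 kN.
Bolt shear governs: 393 kN.

393 kN (bolt shear governs)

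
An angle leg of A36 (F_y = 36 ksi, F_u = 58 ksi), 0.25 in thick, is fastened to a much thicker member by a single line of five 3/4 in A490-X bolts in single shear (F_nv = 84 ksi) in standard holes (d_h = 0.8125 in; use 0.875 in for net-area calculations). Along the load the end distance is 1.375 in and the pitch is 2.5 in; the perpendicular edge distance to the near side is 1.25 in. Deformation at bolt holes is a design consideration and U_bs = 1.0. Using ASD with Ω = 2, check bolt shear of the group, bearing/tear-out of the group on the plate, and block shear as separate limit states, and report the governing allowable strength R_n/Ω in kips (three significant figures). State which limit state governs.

36.6 kips (block shear governs)

Bolt shear: A_b = π·0.75²/4 = 0.4418 in²; R_n = 84 × 0.4418 × 5 × 1 = 185.6 kips → 185.6 / 2 = 92.8 kips.
Bearing: edge l_c = 0.9688, r_n = 16.86 kips; interior l_c = 1.688, r_n = 26.1 kips; R_n = 16.86 + 4·26.1 = 121.3 kips → 60.6 kips.
Block shear: A_gv = 2.844, A_nv = 1.859, A_nt = 0.2031 in²; R_n = min(0.6F_uA_nv, 0.6F_yA_gv) + U_bs·F_u·A_nt = 73.21 kips → 36.6 kips.
Block shear governs: 36.6 kips.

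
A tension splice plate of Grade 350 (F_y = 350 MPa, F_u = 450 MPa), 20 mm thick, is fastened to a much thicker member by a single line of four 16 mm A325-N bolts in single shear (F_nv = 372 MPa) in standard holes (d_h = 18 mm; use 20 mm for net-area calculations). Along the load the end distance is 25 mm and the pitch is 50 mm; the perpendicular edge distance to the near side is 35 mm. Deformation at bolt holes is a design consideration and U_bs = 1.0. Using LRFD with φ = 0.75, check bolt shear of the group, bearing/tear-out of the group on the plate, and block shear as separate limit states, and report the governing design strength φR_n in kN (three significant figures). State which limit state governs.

Bolt shear: A_b = π·16²/4 = 201.1 mm²; R_n = 372 × 201.1 × 4 × 1 / 1000 = 299.2 kN → 0.75 × 299.2 = 224 kN.
Bearing: edge l_c = 16, r_n = 172.8 kN; interior l_c = 32, r_n = 345.6 kN; R_n = 172.8 + 3·345.6 = 1210 kN → 907 kN.
Block shear: A_gv = 3500, A_nv = 2100, A_nt = 500 mm²; R_n = min(0.6F_uA_nv, 0.6F_yA_gv) + U_bs·F_u·A_nt = 792 kN → 594 kN.
Bolt shear governs: 224 kN.

224 kN (bolt shear governs)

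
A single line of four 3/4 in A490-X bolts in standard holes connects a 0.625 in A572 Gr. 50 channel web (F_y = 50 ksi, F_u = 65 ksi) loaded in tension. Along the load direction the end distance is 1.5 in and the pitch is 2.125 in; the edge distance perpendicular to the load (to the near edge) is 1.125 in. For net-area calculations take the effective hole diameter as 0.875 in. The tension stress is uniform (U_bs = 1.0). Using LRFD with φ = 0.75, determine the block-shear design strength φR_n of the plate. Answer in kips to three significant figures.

Shear plane L_v = 1.5 + 3·2.125 = 7.875 in; A_gv = 7.875 × 0.625 = 4.922 in².
A_nv = (7.875 − 3.5·0.875) × 0.625 = 3.008 in².
A_nt = (1.125 − 0.5·0.875) × 0.625 = 0.4297 in².
0.6 F_u A_nv = 117.3 kips; 0.6 F_y A_gv = 147.7 kips → shear rupture governs the shear term.
R_n = 117.3 + 1.0 × 65 × 0.4297 = 145.2 kips.
Design strength φR_n = 0.75 × 145.2 = 109 kips.

109 kips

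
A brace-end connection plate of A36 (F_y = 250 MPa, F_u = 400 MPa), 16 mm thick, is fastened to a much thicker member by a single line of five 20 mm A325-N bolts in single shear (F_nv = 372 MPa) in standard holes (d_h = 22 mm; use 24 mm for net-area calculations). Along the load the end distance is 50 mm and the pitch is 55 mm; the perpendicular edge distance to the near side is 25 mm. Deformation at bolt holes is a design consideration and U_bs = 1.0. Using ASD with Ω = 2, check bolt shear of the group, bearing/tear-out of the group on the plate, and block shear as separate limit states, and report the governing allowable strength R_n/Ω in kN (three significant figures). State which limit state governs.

292 kN (bolt shear governs)

Bolt shear: A_b = π·20²/4 = 314.2 mm²; R_n = 372 × 314.2 × 5 × 1 / 1000 = 584.3 kN → 584.3 / 2 = 292 kN.
Bearing: edge l_c = 39, r_n = 299.5 kN; interior l_c = 33, r_n = 253.4 kN; R_n = 299.5 + 4·253.4 = 1313 kN → 657 kN.
Block shear: A_gv = 4320, A_nv = 2592, A_nt = 208 mm²; R_n = min(0.6F_uA_nv, 0.6F_yA_gv) + U_bs·F_u·A_nt = 705.3 kN → 353 kN.
Bolt shear governs: 292 kN.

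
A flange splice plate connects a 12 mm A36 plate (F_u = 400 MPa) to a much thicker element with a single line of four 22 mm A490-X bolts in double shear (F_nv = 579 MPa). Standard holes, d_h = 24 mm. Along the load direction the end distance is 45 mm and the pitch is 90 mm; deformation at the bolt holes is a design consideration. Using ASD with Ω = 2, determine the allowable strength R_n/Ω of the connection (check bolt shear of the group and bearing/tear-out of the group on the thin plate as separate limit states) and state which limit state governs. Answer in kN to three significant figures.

475 kN (bearing governs)

Bolt shear: A_b = π·22²/4 = 380.1 mm²; R_n = 579 × 380.1 × 4 × 2 / 1000 = 1761 kN → 1761 / 2 = 880 kN.
Bearing (1.2 l_c t F_u ≤ 2.4 d t F_u): upper limit = 2.4·22·12·400 / 1000 = 253.4 kN.
  Edge l_c = 45 − 24/2 = 33 → r_n = 190.1 kN; interior l_c = 90 − 24 = 66 → r_n = 253.4 kN.
  R_n,bearing = 1·190.1 + 3·253.4 = 950.4 kN → 950.4 / 2 = 475 kN.
Bearing governs: 475 kN.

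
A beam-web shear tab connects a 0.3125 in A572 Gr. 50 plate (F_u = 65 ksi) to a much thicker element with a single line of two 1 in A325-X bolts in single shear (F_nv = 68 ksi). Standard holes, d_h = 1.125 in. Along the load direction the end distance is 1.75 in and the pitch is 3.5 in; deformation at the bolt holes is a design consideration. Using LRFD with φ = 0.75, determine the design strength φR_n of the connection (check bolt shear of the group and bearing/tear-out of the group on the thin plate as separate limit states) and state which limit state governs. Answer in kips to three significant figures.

58.3 kips (bearing governs)

Bolt shear: A_b = π·1²/4 = 0.7854 in²; R_n = 68 × 0.7854 × 2 × 1 = 106.8 kips → 0.75 × 106.8 = 80.1 kips.
Bearing (1.2 l_c t F_u ≤ 2.4 d t F_u): upper limit = 2.4·1·0.3125·65 = 48.75 kips.
  Edge l_c = 1.75 − 1.125/2 = 1.188 → r_n = 28.95 kips; interior l_c = 3.5 − 1.125 = 2.375 → r_n = 48.75 kips.
  R_n,bearing = 1·28.95 + 1·48.75 = 77.7 kips → 0.75 × 77.7 = 58.3 kips.
Bearing governs: 58.3 kips.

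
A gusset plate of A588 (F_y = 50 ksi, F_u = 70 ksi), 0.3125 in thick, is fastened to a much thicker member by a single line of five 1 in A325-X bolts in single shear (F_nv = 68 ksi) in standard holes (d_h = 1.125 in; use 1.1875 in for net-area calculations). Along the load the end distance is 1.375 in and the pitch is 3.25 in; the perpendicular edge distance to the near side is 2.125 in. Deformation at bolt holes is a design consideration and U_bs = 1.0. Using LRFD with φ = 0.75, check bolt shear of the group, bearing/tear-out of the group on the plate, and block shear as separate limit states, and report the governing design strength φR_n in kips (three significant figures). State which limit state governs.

Bolt shear: A_b = π·1²/4 = 0.7854 in²; R_n = 68 × 0.7854 × 5 × 1 = 267 kips → 0.75 × 267 = 200 kips.
Bearing: edge l_c = 0.8125, r_n = 21.33 kips; interior l_c = 2.125, r_n = 52.5 kips; R_n = 21.33 + 4·52.5 = 231.3 kips → 173 kips.
Block shear: A_gv = 4.492, A_nv = 2.822, A_nt = 0.4785 in²; R_n = min(0.6F_uA_nv, 0.6F_yA_gv) + U_bs·F_u·A_nt = 152 kips → 114 kips.
Block shear governs: 114 kips.

114 kips (block shear governs)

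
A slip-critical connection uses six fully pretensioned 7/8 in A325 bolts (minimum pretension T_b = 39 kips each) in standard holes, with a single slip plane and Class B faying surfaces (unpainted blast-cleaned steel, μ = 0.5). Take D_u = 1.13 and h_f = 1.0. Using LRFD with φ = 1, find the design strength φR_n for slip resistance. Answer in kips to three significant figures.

R_n = μ · D_u · h_f · T_b · n_s · n_b = 0.5 × 1.13 × 1.0 × 39 × 1 × 6 = 132.2 kips.
Design strength φR_n = 1 × 132.2 = 132 kips.

132 kips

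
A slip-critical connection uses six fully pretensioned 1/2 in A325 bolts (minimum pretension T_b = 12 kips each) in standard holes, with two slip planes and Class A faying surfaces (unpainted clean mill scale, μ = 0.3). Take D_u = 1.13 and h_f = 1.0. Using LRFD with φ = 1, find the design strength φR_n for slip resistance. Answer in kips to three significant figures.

48.8 kips

R_n = μ · D_u · h_f · T_b · n_s · n_b = 0.3 × 1.13 × 1.0 × 12 × 2 × 6 = 48.82 kips.
Design strength φR_n = 1 × 48.82 = 48.8 kips.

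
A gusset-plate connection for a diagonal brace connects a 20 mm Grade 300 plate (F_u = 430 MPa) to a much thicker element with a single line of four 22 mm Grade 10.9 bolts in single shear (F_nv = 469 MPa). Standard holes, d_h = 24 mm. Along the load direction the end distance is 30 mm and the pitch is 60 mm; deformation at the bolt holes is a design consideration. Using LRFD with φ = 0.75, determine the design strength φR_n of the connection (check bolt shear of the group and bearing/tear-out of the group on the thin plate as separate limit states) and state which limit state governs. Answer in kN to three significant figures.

Bolt shear: A_b = π·22²/4 = 380.1 mm²; R_n = 469 × 380.1 × 4 × 1 / 1000 = 713.1 kN → 0.75 × 713.1 = 535 kN.
Bearing (1.2 l_c t F_u ≤ 2.4 d t F_u): upper limit = 2.4·22·20·430 / 1000 = 454.1 kN.
  Edge l_c = 30 − 24/2 = 18 → r_n = 185.8 kN; interior l_c = 60 − 24 = 36 → r_n = 371.5 kN.
  R_n,bearing = 1·185.8 + 3·371.5 = 1300 kN → 0.75 × 1300 = 975 kN.
Bolt shear governs: 535 kN.

535 kN (bolt shear governs)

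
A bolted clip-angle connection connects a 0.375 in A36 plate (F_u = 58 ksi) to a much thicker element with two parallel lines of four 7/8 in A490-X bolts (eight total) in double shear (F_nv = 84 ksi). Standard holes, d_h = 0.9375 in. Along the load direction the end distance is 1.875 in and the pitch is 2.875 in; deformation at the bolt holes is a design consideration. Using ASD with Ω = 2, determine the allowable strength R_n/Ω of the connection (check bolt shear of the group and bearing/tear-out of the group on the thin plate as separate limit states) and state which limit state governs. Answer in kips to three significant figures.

Bolt shear: A_b = π·0.875²/4 = 0.6013 in²; R_n = 84 × 0.6013 × 8 × 2 = 808.2 kips → 808.2 / 2 = 404 kips.
Bearing (1.2 l_c t F_u ≤ 2.4 d t F_u): upper limit = 2.4·0.875·0.375·58 = 45.68 kips.
  Edge l_c = 1.875 − 0.9375/2 = 1.406 → r_n = 36.7 kips; interior l_c = 2.875 − 0.9375 = 1.938 → r_n = 45.68 kips.
  R_n,bearing = 2·36.7 + 6·45.68 = 347.5 kips → 347.5 / 2 = 174 kips.
Bearing governs: 174 kips.

174 kips (bearing governs)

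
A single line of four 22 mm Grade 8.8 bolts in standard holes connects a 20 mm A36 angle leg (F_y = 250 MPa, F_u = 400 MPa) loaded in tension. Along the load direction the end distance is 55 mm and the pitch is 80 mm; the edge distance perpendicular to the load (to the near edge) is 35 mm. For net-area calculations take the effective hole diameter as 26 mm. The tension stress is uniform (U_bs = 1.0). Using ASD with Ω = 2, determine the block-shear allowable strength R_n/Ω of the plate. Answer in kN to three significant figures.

530 kN

Shear plane L_v = 55 + 3·80 = 295 mm; A_gv = 295 × 20 = 5900 mm².
A_nv = (295 − 3.5·26) × 20 = 4080 mm².
A_nt = (35 − 0.5·26) × 20 = 440 mm².
0.6 F_u A_nv = 979.2 kN; 0.6 F_y A_gv = 885 kN → shear yielding governs the shear term.
R_n = 885 + 1.0 × 400 × 440 / 1000 = 1061 kN.
Allowable strength R_n/Ω = 1061 / 2 = 530 kN.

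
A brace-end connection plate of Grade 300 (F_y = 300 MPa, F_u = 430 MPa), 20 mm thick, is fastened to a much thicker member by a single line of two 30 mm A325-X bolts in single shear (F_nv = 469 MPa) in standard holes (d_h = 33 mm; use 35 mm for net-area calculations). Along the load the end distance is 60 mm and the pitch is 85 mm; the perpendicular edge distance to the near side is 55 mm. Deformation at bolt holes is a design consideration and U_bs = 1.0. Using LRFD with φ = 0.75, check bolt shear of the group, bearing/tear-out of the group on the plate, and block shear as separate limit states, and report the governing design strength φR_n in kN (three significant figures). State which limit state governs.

497 kN (bolt shear governs)

Bolt shear: A_b = π·30²/4 = 706.9 mm²; R_n = 469 × 706.9 × 2 × 1 / 1000 = 663 kN → 0.75 × 663 = 497 kN.
Bearing: edge l_c = 43.5, r_n = 448.9 kN; interior l_c = 52, r_n = 536.6 kN; R_n = 448.9 + 1·536.6 = 985.6 kN → 739 kN.
Block shear: A_gv = 2900, A_nv = 1850, A_nt = 750 mm²; R_n = min(0.6F_uA_nv, 0.6F_yA_gv) + U_bs·F_u·A_nt = 799.8 kN → 600 kN.
Bolt shear governs: 497 kN.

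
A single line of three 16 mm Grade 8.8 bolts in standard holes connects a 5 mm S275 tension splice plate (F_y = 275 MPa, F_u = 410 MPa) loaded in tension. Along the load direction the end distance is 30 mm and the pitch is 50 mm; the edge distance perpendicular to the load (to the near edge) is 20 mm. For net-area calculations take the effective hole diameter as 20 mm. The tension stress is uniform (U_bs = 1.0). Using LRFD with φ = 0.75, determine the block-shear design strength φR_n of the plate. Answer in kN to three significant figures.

Shear plane L_v = 30 + 2·50 = 130 mm; A_gv = 130 × 5 = 650 mm².
A_nv = (130 − 2.5·20) × 5 = 400 mm².
A_nt = (20 − 0.5·20) × 5 = 50 mm².
0.6 F_u A_nv = 98.4 kN; 0.6 F_y A_gv = 107.2 kN → shear rupture governs the shear term.
R_n = 98.4 + 1.0 × 410 × 50 / 1000 = 118.9 kN.
Design strength φR_n = 0.75 × 118.9 = 89.2 kN.

89.2 kN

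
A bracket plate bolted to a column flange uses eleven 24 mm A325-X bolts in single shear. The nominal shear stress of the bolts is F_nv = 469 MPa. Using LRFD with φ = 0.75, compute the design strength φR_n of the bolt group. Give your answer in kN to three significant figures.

1750 kN

A_b = π × 24² / 4 = 452.4 mm².
R_n = F_nv · A_b · n · n_s = 469 × 452.4 × 11 × 1 / 1000 = 2334 kN.
Design strength φR_n = 0.75 × 2334 = 1750 kN.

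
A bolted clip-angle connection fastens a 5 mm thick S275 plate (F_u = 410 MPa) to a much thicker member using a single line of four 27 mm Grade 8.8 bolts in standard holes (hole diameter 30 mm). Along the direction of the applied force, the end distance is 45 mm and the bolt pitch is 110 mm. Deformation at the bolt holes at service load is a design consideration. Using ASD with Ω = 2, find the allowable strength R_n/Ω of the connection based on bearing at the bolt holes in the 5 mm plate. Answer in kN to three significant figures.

Per bolt r_n = 1.2 l_c t F_u ≤ 2.4 d t F_u; upper limit = 2.4 × 27 × 5 × 410 / 1000 = 132.8 kN.
Edge bolt: l_c = 45 − 30/2 = 30 mm → 1.2 × 30 × 5 × 410 / 1000 = 73.8 → r_n = 73.8 kN.
Interior bolts: l_c = 110 − 30 = 80 mm → 1.2 × 80 × 5 × 410 / 1000 = 196.8 → r_n = 132.8 kN.
R_n = 1 × 73.8 + 3 × 132.8 = 472.3 kN.
Allowable strength R_n/Ω = 472.3 / 2 = 236 kN.

236 kN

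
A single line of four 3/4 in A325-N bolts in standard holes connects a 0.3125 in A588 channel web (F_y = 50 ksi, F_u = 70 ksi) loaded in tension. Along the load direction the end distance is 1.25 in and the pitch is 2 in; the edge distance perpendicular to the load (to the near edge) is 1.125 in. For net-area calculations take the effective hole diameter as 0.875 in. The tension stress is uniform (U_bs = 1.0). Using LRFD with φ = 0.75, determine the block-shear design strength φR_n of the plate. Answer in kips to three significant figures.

52.5 kips

Shear plane L_v = 1.25 + 3·2 = 7.25 in; A_gv = 7.25 × 0.3125 = 2.266 in².
A_nv = (7.25 − 3.5·0.875) × 0.3125 = 1.309 in².
A_nt = (1.125 − 0.5·0.875) × 0.3125 = 0.2148 in².
0.6 F_u A_nv = 54.96 kips; 0.6 F_y A_gv = 67.97 kips → shear rupture governs the shear term.
R_n = 54.96 + 1.0 × 70 × 0.2148 = 70 kips.
Design strength φR_n = 0.75 × 70 = 52.5 kips.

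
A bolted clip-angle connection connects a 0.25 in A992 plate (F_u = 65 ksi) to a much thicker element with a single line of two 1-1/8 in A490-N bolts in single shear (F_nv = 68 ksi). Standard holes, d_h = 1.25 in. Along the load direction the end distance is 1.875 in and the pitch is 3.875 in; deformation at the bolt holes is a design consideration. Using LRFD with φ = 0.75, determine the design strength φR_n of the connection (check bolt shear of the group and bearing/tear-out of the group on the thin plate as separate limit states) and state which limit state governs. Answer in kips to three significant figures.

51.2 kips (bearing governs)

Bolt shear: A_b = π·1.125²/4 = 0.994 in²; R_n = 68 × 0.994 × 2 × 1 = 135.2 kips → 0.75 × 135.2 = 101 kips.
Bearing (1.2 l_c t F_u ≤ 2.4 d t F_u): upper limit = 2.4·1.125·0.25·65 = 43.87 kips.
  Edge l_c = 1.875 − 1.25/2 = 1.25 → r_n = 24.38 kips; interior l_c = 3.875 − 1.25 = 2.625 → r_n = 43.87 kips.
  R_n,bearing = 1·24.38 + 1·43.87 = 68.25 kips → 0.75 × 68.25 = 51.2 kips.
Bearing governs: 51.2 kips.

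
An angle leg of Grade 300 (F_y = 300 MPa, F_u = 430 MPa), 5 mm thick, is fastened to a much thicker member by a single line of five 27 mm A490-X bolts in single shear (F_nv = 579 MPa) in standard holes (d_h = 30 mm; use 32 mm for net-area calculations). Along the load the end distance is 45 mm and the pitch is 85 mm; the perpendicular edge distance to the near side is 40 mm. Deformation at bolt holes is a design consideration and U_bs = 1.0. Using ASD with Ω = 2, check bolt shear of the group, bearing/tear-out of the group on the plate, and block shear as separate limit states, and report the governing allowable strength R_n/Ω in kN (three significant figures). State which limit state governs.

181 kN (block shear governs)

Bolt shear: A_b = π·27²/4 = 572.6 mm²; R_n = 579 × 572.6 × 5 × 1 / 1000 = 1658 kN → 1658 / 2 = 829 kN.
Bearing: edge l_c = 30, r_n = 77.4 kN; interior l_c = 55, r_n = 139.3 kN; R_n = 77.4 + 4·139.3 = 634.7 kN → 317 kN.
Block shear: A_gv = 1925, A_nv = 1205, A_nt = 120 mm²; R_n = min(0.6F_uA_nv, 0.6F_yA_gv) + U_bs·F_u·A_nt = 362.5 kN → 181 kN.
Block shear governs: 181 kN.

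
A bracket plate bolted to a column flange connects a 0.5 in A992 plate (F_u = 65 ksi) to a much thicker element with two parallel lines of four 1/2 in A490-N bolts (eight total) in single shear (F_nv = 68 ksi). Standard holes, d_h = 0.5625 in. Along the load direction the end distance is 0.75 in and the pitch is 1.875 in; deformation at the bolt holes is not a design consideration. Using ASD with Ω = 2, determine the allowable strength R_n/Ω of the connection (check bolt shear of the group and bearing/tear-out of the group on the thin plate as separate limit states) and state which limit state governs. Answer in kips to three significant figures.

53.4 kips (bolt shear governs)

Bolt shear: A_b = π·0.5²/4 = 0.1963 in²; R_n = 68 × 0.1963 × 8 × 1 = 106.8 kips → 106.8 / 2 = 53.4 kips.
Bearing (1.5 l_c t F_u ≤ 3.0 d t F_u): upper limit = 3.0·0.5·0.5·65 = 48.75 kips.
  Edge l_c = 0.75 − 0.5625/2 = 0.4688 → r_n = 22.85 kips; interior l_c = 1.875 − 0.5625 = 1.312 → r_n = 48.75 kips.
  R_n,bearing = 2·22.85 + 6·48.75 = 338.2 kips → 338.2 / 2 = 169 kips.
Bolt shear governs: 53.4 kips.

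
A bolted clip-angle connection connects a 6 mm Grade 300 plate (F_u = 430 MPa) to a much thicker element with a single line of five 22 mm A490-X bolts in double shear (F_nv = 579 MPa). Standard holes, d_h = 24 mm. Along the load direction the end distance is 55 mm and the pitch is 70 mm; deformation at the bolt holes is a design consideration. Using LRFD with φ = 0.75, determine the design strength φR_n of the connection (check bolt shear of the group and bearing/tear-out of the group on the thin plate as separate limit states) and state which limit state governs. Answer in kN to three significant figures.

Bolt shear: A_b = π·22²/4 = 380.1 mm²; R_n = 579 × 380.1 × 5 × 2 / 1000 = 2201 kN → 0.75 × 2201 = 1650 kN.
Bearing (1.2 l_c t F_u ≤ 2.4 d t F_u): upper limit = 2.4·22·6·430 / 1000 = 136.2 kN.
  Edge l_c = 55 − 24/2 = 43 → r_n = 133.1 kN; interior l_c = 70 − 24 = 46 → r_n = 136.2 kN.
  R_n,bearing = 1·133.1 + 4·136.2 = 678 kN → 0.75 × 678 = 509 kN.
Bearing governs: 509 kN.

509 kN (bearing governs)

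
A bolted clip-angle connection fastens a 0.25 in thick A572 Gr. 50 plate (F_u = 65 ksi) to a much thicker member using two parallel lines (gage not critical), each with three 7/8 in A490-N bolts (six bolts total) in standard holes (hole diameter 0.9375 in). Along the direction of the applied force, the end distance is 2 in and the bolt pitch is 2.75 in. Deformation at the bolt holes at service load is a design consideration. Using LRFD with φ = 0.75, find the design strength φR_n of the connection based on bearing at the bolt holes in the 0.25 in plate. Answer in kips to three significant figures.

147 kips

Per bolt r_n = 1.2 l_c t F_u ≤ 2.4 d t F_u; upper limit = 2.4 × 0.875 × 0.25 × 65 = 34.12 kips.
Edge bolt: l_c = 2 − 0.9375/2 = 1.531 in → 1.2 × 1.531 × 0.25 × 65 = 29.86 → r_n = 29.86 kips.
Interior bolts: l_c = 2.75 − 0.9375 = 1.812 in → 1.2 × 1.812 × 0.25 × 65 = 35.34 → r_n = 34.12 kips.
R_n = 2 × 29.86 + 4 × 34.12 = 196.2 kips.
Design strength φR_n = 0.75 × 196.2 = 147 kips.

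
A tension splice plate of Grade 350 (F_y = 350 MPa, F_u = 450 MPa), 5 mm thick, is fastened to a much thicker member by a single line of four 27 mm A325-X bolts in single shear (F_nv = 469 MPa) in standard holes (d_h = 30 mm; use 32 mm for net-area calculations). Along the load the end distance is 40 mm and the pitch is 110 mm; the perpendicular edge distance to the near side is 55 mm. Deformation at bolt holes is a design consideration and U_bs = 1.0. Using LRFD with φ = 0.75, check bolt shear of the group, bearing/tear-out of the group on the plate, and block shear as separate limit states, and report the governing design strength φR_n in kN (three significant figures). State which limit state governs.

Bolt shear: A_b = π·27²/4 = 572.6 mm²; R_n = 469 × 572.6 × 4 × 1 / 1000 = 1074 kN → 0.75 × 1074 = 806 kN.
Bearing: edge l_c = 25, r_n = 67.5 kN; interior l_c = 80, r_n = 145.8 kN; R_n = 67.5 + 3·145.8 = 504.9 kN → 379 kN.
Block shear: A_gv = 1850, A_nv = 1290, A_nt = 195 mm²; R_n = min(0.6F_uA_nv, 0.6F_yA_gv) + U_bs·F_u·A_nt = 436.1 kN → 327 kN.
Block shear governs: 327 kN.

327 kN (block shear governs)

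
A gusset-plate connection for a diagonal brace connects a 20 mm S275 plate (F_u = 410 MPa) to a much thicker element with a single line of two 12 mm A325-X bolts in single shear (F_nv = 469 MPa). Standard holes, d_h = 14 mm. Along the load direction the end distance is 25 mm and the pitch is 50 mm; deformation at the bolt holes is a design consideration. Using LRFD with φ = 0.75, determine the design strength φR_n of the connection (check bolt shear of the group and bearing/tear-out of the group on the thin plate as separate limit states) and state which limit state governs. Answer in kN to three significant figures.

Bolt shear: A_b = π·12²/4 = 113.1 mm²; R_n = 469 × 113.1 × 2 × 1 / 1000 = 106.1 kN → 0.75 × 106.1 = 79.6 kN.
Bearing (1.2 l_c t F_u ≤ 2.4 d t F_u): upper limit = 2.4·12·20·410 / 1000 = 236.2 kN.
  Edge l_c = 25 − 14/2 = 18 → r_n = 177.1 kN; interior l_c = 50 − 14 = 36 → r_n = 236.2 kN.
  R_n,bearing = 1·177.1 + 1·236.2 = 413.3 kN → 0.75 × 413.3 = 310 kN.
Bolt shear governs: 79.6 kN.

79.6 kN (bolt shear governs)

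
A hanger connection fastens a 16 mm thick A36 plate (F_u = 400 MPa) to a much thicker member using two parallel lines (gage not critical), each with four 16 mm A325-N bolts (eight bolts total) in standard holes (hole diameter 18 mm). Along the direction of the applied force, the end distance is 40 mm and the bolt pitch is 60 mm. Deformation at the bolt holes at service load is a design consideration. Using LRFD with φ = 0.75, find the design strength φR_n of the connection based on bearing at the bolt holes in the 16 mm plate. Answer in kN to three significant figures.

Per bolt r_n = 1.2 l_c t F_u ≤ 2.4 d t F_u; upper limit = 2.4 × 16 × 16 × 400 / 1000 = 245.8 kN.
Edge bolt: l_c = 40 − 18/2 = 31 mm → 1.2 × 31 × 16 × 400 / 1000 = 238.1 → r_n = 238.1 kN.
Interior bolts: l_c = 60 − 18 = 42 mm → 1.2 × 42 × 16 × 400 / 1000 = 322.6 → r_n = 245.8 kN.
R_n = 2 × 238.1 + 6 × 245.8 = 1951 kN.
Design strength φR_n = 0.75 × 1951 = 1460 kN.

1460 kN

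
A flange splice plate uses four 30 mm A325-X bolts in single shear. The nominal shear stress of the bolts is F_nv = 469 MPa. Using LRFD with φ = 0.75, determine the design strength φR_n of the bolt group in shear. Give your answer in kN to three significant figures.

995 kN

A_b = π × 30² / 4 = 706.9 mm².
R_n = F_nv · A_b · n · n_s = 469 × 706.9 × 4 × 1 / 1000 = 1326 kN.
Design strength φR_n = 0.75 × 1326 = 995 kN.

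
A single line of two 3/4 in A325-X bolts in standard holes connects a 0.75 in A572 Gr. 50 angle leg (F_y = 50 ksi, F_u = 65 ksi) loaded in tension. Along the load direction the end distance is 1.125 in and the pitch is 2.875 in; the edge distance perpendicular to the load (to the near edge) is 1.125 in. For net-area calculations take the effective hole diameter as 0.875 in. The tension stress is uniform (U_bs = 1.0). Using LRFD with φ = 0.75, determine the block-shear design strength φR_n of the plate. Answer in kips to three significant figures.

84.1 kips

Shear plane L_v = 1.125 + 1·2.875 = 4 in; A_gv = 4 × 0.75 = 3 in².
A_nv = (4 − 1.5·0.875) × 0.75 = 2.016 in².
A_nt = (1.125 − 0.5·0.875) × 0.75 = 0.5156 in².
0.6 F_u A_nv = 78.61 kips; 0.6 F_y A_gv = 90 kips → shear rupture governs the shear term.
R_n = 78.61 + 1.0 × 65 × 0.5156 = 112.1 kips.
Design strength φR_n = 0.75 × 112.1 = 84.1 kips.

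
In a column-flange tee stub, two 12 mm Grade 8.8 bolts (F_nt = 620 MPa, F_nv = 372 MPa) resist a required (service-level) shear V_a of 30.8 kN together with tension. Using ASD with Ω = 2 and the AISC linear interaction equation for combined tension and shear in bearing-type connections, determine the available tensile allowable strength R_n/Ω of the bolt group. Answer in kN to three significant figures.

39.8 kN

A_b = π·12²/4 = 113.1 mm²; f_rv = 30.8 × 1000 / (2 × 113.1) = 136.2 MPa.
F'_nt = 1.3 F_nt − (Ω F_nt / F_nv) f_rv = 1.3·620 − (2·620/372)·136.2 = 352.1 MPa, capped at F_nt → F'_nt = 352.1 MPa.
R_n = F'_nt · A_b · n = 352.1 × 113.1 × 2 / 1000 = 79.65 kN.
Allowable strength R_n/Ω = 79.65 / 2 = 39.8 kN.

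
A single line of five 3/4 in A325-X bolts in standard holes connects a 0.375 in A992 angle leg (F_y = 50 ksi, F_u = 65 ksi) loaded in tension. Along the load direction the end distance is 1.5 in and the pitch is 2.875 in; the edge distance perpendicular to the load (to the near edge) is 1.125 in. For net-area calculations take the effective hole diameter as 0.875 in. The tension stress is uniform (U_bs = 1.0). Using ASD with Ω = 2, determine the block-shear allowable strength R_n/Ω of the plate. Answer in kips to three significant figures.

74.6 kips

Shear plane L_v = 1.5 + 4·2.875 = 13 in; A_gv = 13 × 0.375 = 4.875 in².
A_nv = (13 − 4.5·0.875) × 0.375 = 3.398 in².
A_nt = (1.125 − 0.5·0.875) × 0.375 = 0.2578 in².
0.6 F_u A_nv = 132.5 kips; 0.6 F_y A_gv = 146.2 kips → shear rupture governs the shear term.
R_n = 132.5 + 1.0 × 65 × 0.2578 = 149.3 kips.
Allowable strength R_n/Ω = 149.3 / 2 = 74.6 kips.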